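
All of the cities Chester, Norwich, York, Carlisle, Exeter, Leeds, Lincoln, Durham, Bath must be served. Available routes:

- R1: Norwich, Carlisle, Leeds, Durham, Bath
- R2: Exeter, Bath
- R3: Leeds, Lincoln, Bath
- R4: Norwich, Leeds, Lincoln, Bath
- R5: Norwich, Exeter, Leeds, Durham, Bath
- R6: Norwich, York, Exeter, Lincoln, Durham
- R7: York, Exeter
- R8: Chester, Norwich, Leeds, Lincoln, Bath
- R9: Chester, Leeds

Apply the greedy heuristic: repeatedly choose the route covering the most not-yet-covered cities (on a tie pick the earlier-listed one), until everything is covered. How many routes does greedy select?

3

Pick 1: R1 covers 5 new cities (Norwich, Carlisle, Leeds, Durham, Bath).
Pick 2: R6 covers 3 new cities (York, Exeter, Lincoln).
Pick 3: R8 covers 1 new cities (Chester).
Greedy uses 3 routes.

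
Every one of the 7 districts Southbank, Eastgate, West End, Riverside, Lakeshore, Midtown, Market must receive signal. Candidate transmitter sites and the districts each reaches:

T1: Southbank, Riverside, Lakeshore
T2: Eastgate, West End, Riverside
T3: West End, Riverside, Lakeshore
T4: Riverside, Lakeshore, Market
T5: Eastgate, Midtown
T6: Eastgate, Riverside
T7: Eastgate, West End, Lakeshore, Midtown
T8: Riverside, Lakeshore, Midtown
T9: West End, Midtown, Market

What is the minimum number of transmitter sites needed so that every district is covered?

T1, T2, T9 together cover {Southbank, Eastgate, West End, Riverside, Lakeshore, Midtown, Market} — every district.
No 2 of the 9 transmitter sites cover everything (all 36 pairs fall short), so 3 is minimum.

3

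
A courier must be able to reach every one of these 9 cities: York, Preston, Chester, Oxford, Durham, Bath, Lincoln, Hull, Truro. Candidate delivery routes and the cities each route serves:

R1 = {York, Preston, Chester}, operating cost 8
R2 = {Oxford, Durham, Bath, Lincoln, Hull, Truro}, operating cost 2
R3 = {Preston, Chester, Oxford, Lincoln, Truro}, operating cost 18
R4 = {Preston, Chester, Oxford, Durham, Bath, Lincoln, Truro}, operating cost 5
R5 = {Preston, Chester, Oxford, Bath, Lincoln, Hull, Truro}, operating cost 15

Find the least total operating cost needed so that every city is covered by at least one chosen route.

R1, R2 cover every city at operating cost 8 + 2 = 10.
Any cover uses at least 2 routes; among all covering selections none totals below 10.

10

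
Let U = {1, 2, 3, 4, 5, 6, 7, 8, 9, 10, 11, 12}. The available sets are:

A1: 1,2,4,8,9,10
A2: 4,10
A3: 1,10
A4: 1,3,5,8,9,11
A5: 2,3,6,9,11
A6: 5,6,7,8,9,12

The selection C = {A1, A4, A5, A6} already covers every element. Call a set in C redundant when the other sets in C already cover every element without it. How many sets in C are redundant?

Drop A1: 4, 10 uncovered — not redundant.
Drop A4: the rest still cover every element — redundant.
Drop A5: the rest still cover every element — redundant.
Drop A6: 7, 12 uncovered — not redundant.
2 redundant: A4, A5.

2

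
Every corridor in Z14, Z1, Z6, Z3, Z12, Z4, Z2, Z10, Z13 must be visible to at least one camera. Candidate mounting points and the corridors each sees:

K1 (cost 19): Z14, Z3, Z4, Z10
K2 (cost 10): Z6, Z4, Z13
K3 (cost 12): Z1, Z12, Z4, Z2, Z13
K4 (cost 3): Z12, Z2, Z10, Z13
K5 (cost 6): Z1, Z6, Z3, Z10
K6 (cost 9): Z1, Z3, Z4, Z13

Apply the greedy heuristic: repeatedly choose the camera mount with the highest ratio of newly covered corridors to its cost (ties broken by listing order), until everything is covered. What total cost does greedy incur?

37

Pick 1: K4 adds 4 new (Z12, Z2, Z10, Z13) at cost 3 (ratio 4/3).
Pick 2: K5 adds 3 new (Z1, Z6, Z3) at cost 6 (ratio 3/6).
Pick 3: K6 adds 1 new (Z4) at cost 9 (ratio 1/9).
Pick 4: K1 adds 1 new (Z14) at cost 19 (ratio 1/19).
Greedy total cost: 3 + 6 + 9 + 19 = 37. (The true optimum is 28, so greedy overshoots here.)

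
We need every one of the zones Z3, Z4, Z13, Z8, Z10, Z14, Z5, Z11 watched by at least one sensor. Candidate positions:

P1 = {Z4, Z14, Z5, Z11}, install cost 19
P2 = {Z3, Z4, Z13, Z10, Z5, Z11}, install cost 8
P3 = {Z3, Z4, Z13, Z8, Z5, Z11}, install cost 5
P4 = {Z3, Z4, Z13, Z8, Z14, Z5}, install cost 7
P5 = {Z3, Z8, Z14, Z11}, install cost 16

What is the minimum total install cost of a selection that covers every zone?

15

P2, P4 cover every zone at install cost 8 + 7 = 15.
Any cover uses at least 2 sensor positions; among all covering selections none totals below 15.
Greedy by coverage-per-install cost would pick P3, P4, P2 for 20 — worse than the optimum 15.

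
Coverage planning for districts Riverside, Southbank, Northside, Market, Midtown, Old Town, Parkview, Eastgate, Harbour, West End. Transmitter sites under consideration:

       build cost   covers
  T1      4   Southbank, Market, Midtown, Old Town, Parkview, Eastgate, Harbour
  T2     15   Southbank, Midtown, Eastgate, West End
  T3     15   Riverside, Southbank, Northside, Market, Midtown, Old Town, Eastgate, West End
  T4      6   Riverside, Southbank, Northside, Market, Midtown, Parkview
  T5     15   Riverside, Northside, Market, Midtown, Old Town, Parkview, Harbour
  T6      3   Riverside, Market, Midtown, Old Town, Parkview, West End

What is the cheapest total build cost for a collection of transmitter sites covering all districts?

T1, T4, T6 cover every district at build cost 4 + 6 + 3 = 13.
Any cover uses at least 2 transmitter sites; among all covering selections none totals below 13.

13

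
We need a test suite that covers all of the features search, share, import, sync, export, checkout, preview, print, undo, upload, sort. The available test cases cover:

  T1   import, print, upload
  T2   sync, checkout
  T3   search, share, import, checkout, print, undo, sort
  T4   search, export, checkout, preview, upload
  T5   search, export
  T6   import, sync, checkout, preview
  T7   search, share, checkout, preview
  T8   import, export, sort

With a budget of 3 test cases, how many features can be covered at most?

Choosing T2, T3, T4 covers {search, share, import, sync, export, checkout, preview, print, undo, upload, sort} — 11 features.
That is all 11 features.

11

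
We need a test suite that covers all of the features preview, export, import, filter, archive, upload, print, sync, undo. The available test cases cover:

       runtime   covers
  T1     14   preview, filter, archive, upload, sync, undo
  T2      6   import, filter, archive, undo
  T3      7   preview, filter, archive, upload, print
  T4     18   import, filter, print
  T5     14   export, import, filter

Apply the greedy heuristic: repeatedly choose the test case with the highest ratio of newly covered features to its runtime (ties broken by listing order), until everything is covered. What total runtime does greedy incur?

41

Pick 1: T3 adds 5 new (preview, filter, archive, upload, print) at runtime 7 (ratio 5/7).
Pick 2: T2 adds 2 new (import, undo) at runtime 6 (ratio 2/6).
Pick 3: T1 adds 1 new (sync) at runtime 14 (ratio 1/14).
Pick 4: T5 adds 1 new (export) at runtime 14 (ratio 1/14).
Greedy total runtime: 7 + 6 + 14 + 14 = 41. (The true optimum is 35, so greedy overshoots here.)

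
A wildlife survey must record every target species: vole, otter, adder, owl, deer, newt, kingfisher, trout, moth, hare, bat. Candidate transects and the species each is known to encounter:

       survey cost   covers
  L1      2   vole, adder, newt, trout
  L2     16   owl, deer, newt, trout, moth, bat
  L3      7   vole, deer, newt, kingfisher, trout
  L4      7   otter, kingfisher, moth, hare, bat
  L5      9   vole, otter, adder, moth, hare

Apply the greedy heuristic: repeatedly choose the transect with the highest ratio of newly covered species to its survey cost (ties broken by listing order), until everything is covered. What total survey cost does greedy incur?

Pick 1: L1 adds 4 new (vole, adder, newt, trout) at survey cost 2 (ratio 4/2).
Pick 2: L4 adds 5 new (otter, kingfisher, moth, hare, bat) at survey cost 7 (ratio 5/7).
Pick 3: L3 adds 1 new (deer) at survey cost 7 (ratio 1/7).
Pick 4: L2 adds 1 new (owl) at survey cost 16 (ratio 1/16).
Greedy total survey cost: 2 + 7 + 7 + 16 = 32. (The true optimum is 25, so greedy overshoots here.)

32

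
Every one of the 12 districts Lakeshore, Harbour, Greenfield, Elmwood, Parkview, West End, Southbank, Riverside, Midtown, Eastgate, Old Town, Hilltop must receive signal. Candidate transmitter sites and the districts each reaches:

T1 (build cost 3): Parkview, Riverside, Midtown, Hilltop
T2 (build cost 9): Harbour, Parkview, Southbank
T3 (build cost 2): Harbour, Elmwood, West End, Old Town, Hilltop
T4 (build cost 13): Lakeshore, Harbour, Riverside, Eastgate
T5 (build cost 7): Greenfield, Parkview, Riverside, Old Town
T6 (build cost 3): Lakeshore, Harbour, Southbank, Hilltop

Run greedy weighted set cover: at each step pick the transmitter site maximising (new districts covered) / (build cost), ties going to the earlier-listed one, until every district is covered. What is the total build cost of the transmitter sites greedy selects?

Pick 1: T3 adds 5 new (Harbour, Elmwood, West End, Old Town, Hilltop) at build cost 2 (ratio 5/2).
Pick 2: T1 adds 3 new (Parkview, Riverside, Midtown) at build cost 3 (ratio 3/3).
Pick 3: T6 adds 2 new (Lakeshore, Southbank) at build cost 3 (ratio 2/3).
Pick 4: T5 adds 1 new (Greenfield) at build cost 7 (ratio 1/7).
Pick 5: T4 adds 1 new (Eastgate) at build cost 13 (ratio 1/13).
Greedy total build cost: 2 + 3 + 3 + 7 + 13 = 28.

28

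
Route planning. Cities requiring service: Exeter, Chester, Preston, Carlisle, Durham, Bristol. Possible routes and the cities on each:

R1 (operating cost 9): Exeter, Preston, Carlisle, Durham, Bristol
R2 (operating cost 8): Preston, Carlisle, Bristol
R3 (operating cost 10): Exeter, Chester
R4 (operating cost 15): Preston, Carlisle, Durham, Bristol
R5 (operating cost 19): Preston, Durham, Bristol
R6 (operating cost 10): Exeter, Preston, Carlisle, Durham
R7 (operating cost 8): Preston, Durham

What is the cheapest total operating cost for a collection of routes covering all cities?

19

R1, R3 cover every city at operating cost 9 + 10 = 19.
Any cover uses at least 2 routes; among all covering selections none totals below 19.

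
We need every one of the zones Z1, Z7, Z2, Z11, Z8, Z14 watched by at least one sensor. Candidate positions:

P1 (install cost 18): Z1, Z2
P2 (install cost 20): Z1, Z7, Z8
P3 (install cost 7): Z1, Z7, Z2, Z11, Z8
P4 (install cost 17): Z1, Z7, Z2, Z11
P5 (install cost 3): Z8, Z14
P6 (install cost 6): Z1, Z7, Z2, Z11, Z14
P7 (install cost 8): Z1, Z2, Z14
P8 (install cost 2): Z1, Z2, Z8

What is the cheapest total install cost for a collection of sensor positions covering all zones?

P6, P8 cover every zone at install cost 6 + 2 = 8.
Any cover uses at least 2 sensor positions; among all covering selections none totals below 8.

8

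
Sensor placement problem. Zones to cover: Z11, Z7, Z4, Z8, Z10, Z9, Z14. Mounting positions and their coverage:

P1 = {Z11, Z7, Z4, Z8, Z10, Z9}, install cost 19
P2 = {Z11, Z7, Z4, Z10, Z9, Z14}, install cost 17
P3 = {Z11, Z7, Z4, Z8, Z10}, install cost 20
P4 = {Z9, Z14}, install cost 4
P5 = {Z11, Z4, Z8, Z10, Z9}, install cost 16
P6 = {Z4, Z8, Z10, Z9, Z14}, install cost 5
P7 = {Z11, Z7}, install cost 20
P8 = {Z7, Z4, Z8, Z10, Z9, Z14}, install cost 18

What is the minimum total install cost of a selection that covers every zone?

22

P2, P6 cover every zone at install cost 17 + 5 = 22.
Any cover uses at least 2 sensor positions; among all covering selections none totals below 22.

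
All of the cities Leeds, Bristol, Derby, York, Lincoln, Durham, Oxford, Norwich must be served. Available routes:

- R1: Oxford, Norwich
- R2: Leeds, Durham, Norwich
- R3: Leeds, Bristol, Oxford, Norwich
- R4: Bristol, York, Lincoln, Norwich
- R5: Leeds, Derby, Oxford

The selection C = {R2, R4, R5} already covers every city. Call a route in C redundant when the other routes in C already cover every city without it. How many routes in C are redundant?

0

Drop R2: Durham uncovered — not redundant.
Drop R4: Bristol, York, Lincoln uncovered — not redundant.
Drop R5: Derby, Oxford uncovered — not redundant.
None of the routes in C is redundant.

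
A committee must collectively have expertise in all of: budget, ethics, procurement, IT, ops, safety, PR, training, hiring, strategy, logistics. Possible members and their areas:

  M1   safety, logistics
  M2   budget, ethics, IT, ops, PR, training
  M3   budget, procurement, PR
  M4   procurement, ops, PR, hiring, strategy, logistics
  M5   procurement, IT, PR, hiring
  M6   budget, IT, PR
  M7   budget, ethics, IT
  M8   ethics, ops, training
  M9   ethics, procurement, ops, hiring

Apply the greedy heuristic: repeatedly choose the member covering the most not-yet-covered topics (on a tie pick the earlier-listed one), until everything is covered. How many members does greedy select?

3

Pick 1: M2 covers 6 new topics (budget, ethics, IT, ops, PR, training).
Pick 2: M4 covers 4 new topics (procurement, hiring, strategy, logistics).
Pick 3: M1 covers 1 new topics (safety).
Greedy uses 3 members.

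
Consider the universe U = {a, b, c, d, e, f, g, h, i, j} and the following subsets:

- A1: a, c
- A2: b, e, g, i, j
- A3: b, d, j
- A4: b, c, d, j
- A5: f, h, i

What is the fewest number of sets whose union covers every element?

A1, A2, A3, A5 together cover {a, b, c, d, e, f, g, h, i, j} — every element.
No 3 of the 5 sets cover everything (all 10 triples fall short), so 4 is minimum.

4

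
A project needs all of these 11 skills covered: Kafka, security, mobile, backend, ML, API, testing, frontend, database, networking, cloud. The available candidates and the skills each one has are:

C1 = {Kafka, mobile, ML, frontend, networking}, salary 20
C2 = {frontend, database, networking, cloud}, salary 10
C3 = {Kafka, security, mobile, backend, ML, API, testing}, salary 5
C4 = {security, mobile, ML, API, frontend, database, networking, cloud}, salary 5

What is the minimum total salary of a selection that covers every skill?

C3, C4 cover every skill at salary 5 + 5 = 10.
Any cover uses at least 2 candidates; among all covering selections none totals below 10.

10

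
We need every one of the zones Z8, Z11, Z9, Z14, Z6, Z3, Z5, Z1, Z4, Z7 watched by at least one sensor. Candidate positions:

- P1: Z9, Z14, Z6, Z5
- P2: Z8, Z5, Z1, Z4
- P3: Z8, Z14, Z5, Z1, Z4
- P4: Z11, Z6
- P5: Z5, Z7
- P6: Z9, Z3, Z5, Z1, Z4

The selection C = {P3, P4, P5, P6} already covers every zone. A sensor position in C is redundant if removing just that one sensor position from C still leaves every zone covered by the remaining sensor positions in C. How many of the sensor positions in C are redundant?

Drop P3: Z8, Z14 uncovered — not redundant.
Drop P4: Z11, Z6 uncovered — not redundant.
Drop P5: Z7 uncovered — not redundant.
Drop P6: Z9, Z3 uncovered — not redundant.
None of the sensor positions in C is redundant.

0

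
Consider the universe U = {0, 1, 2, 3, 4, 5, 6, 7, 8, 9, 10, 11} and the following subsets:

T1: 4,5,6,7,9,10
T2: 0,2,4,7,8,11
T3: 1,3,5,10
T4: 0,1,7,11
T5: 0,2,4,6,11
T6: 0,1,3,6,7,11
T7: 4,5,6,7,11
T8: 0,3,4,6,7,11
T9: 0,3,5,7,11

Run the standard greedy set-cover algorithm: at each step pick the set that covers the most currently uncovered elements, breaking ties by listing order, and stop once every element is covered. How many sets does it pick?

3

Pick 1: T1 covers 6 new elements (4, 5, 6, 7, 9, 10).
Pick 2: T2 covers 4 new elements (0, 2, 8, 11).
Pick 3: T3 covers 2 new elements (1, 3).
Greedy uses 3 sets.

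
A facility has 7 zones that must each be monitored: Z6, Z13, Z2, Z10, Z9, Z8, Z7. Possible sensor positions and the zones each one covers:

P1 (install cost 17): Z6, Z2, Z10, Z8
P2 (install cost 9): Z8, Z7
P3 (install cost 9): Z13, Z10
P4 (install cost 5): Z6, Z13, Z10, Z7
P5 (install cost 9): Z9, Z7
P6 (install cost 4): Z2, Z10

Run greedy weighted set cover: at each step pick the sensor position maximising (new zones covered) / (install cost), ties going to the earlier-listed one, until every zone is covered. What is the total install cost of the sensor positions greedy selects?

27

Pick 1: P4 adds 4 new (Z6, Z13, Z10, Z7) at install cost 5 (ratio 4/5).
Pick 2: P6 adds 1 new (Z2) at install cost 4 (ratio 1/4).
Pick 3: P2 adds 1 new (Z8) at install cost 9 (ratio 1/9).
Pick 4: P5 adds 1 new (Z9) at install cost 9 (ratio 1/9).
Greedy total install cost: 5 + 4 + 9 + 9 = 27.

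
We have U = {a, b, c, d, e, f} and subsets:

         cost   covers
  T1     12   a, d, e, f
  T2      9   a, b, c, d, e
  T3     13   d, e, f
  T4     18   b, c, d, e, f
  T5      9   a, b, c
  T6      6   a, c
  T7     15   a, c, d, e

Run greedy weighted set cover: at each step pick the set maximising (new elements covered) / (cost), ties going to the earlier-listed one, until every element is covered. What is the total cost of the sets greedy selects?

Pick 1: T2 adds 5 new (a, b, c, d, e) at cost 9 (ratio 5/9).
Pick 2: T1 adds 1 new (f) at cost 12 (ratio 1/12).
Greedy total cost: 9 + 12 = 21.

21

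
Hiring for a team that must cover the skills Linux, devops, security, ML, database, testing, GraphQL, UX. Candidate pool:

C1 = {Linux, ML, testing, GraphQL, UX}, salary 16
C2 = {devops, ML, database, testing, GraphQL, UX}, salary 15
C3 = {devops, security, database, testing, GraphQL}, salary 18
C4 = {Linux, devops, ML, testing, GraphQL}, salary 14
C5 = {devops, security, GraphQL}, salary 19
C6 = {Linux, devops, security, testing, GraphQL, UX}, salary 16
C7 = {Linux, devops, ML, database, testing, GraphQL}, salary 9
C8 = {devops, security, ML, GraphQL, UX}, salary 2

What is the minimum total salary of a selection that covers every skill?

11

C7, C8 cover every skill at salary 9 + 2 = 11.
Any cover uses at least 2 candidates; among all covering selections none totals below 11.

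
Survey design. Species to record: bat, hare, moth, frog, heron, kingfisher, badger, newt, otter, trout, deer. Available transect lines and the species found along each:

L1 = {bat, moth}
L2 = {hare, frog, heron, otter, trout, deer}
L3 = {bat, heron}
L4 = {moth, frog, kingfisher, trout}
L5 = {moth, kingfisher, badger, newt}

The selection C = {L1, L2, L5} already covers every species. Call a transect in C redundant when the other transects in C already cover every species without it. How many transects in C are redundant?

0

Drop L1: bat uncovered — not redundant.
Drop L2: hare, frog, heron, otter, … uncovered — not redundant.
Drop L5: kingfisher, badger, newt uncovered — not redundant.
None of the transects in C is redundant.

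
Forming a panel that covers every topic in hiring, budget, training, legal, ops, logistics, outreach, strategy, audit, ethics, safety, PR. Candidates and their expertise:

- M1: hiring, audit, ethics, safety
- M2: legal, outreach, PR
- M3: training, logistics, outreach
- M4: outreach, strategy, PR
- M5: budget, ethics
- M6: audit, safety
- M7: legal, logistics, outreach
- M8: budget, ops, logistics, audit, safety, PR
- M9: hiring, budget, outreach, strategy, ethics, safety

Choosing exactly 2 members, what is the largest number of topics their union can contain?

10

Choosing M8, M9 covers {hiring, budget, ops, logistics, outreach, strategy, audit, ethics, safety, PR} — 10 topics.
No choice of 2 members does better; here training, legal are left uncovered.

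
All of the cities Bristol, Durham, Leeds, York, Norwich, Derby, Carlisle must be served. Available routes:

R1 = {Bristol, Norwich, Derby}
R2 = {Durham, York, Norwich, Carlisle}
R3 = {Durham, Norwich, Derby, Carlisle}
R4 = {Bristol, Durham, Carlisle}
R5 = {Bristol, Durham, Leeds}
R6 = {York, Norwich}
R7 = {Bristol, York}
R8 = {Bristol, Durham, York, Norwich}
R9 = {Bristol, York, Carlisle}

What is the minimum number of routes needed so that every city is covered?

3

R1, R2, R5 together cover {Bristol, Durham, Leeds, York, Norwich, Derby, Carlisle} — every city.
No 2 of the 9 routes cover everything (all 36 pairs fall short), so 3 is minimum.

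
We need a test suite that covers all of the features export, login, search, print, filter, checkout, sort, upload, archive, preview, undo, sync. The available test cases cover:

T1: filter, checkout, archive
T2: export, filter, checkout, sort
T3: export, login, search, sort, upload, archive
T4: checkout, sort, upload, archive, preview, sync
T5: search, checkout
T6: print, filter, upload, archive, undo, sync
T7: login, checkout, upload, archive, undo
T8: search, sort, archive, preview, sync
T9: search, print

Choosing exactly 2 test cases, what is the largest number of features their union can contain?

10

Choosing T3, T6 covers {export, login, search, print, filter, sort, upload, archive, undo, sync} — 10 features.
No choice of 2 test cases does better; here checkout, preview are left uncovered.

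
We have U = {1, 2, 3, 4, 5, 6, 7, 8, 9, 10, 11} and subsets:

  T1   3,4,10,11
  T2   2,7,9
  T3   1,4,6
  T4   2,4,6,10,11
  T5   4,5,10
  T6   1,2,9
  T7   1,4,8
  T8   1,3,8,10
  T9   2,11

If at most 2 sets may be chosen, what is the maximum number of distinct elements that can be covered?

8

Choosing T4, T8 covers {1, 2, 3, 4, 6, 8, 10, 11} — 8 elements.
No choice of 2 sets does better; here 5, 7, 9 are left uncovered.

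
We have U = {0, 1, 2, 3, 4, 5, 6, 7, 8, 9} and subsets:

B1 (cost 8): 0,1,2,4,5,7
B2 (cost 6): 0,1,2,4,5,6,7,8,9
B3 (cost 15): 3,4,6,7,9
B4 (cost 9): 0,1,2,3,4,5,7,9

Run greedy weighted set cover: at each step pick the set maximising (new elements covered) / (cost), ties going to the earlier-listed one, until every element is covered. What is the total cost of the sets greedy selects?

Pick 1: B2 adds 9 new (0, 1, 2, 4, 5, 6, 7, 8, 9) at cost 6 (ratio 9/6).
Pick 2: B4 adds 1 new (3) at cost 9 (ratio 1/9).
Greedy total cost: 6 + 9 = 15.

15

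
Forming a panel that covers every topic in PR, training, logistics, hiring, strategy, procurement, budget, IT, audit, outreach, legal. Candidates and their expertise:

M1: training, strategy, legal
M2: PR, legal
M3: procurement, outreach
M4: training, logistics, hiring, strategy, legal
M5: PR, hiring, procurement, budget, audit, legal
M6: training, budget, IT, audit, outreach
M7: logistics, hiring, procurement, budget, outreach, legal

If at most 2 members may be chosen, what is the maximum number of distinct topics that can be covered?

Choosing M4, M5 covers {PR, training, logistics, hiring, strategy, procurement, budget, audit, legal} — 9 topics.
No choice of 2 members does better; here IT, outreach are left uncovered.

9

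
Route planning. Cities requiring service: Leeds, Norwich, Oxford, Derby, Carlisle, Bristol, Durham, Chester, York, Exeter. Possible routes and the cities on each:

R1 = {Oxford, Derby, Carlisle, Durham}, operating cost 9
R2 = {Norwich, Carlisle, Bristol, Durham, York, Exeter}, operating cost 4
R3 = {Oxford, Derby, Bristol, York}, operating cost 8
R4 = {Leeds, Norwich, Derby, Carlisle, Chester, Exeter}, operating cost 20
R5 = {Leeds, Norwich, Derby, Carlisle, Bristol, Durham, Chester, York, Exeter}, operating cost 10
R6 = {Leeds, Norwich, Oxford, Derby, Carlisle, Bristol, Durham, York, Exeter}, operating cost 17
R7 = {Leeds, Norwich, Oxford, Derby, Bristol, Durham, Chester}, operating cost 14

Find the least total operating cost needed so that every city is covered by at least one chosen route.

R2, R7 cover every city at operating cost 4 + 14 = 18.
Any cover uses at least 2 routes; among all covering selections none totals below 18.
Greedy by coverage-per-operating cost would pick R2, R5, R3 for 22 — worse than the optimum 18.

18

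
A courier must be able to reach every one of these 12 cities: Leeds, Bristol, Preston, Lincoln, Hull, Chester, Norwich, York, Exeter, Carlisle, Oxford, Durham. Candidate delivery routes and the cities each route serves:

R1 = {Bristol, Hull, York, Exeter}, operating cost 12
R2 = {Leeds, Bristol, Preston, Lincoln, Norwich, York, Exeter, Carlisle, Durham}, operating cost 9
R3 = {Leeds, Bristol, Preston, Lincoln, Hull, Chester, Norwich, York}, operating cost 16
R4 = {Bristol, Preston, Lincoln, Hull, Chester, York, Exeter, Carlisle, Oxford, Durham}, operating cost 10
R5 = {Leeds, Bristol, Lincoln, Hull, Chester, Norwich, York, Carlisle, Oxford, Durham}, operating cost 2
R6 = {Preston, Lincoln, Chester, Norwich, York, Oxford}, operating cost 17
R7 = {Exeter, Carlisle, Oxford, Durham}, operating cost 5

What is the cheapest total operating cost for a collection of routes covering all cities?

R2, R5 cover every city at operating cost 9 + 2 = 11.
Any cover uses at least 2 routes; among all covering selections none totals below 11.

11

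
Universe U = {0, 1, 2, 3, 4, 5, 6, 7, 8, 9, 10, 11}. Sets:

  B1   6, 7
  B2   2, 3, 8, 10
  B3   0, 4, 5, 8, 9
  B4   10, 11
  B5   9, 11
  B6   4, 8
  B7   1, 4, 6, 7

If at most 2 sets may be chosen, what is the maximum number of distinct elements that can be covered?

8

Choosing B2, B3 covers {0, 2, 3, 4, 5, 8, 9, 10} — 8 elements.
No choice of 2 sets does better; here 1, 6, 7, 11 are left uncovered.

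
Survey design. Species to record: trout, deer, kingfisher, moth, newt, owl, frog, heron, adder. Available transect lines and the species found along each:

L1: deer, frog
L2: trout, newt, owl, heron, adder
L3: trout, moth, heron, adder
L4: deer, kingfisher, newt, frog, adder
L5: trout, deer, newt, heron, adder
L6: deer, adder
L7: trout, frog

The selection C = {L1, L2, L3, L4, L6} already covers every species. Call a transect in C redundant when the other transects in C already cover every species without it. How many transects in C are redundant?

2

Drop L1: the rest still cover every species — redundant.
Drop L2: owl uncovered — not redundant.
Drop L3: moth uncovered — not redundant.
Drop L4: kingfisher uncovered — not redundant.
Drop L6: the rest still cover every species — redundant.
2 redundant: L1, L6.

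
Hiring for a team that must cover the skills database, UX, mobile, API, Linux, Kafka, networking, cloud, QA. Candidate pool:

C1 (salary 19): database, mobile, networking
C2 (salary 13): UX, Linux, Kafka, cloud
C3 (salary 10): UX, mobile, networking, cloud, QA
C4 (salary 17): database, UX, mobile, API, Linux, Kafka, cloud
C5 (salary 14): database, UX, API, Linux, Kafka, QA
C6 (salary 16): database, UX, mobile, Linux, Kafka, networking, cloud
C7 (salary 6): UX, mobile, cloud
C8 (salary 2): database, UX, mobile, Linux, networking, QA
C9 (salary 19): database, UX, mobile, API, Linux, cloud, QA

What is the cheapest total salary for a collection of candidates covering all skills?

C4, C8 cover every skill at salary 17 + 2 = 19.
Any cover uses at least 2 candidates; among all covering selections none totals below 19.

19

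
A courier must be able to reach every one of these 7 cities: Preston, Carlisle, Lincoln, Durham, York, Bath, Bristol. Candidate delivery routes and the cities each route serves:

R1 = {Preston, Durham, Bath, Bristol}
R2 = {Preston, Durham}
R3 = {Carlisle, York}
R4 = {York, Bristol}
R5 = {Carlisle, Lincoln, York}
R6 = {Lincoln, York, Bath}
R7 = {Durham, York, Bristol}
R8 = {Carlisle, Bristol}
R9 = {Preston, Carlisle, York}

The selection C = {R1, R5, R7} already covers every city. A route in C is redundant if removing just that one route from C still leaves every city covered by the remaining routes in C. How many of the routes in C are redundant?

Drop R1: Preston, Bath uncovered — not redundant.
Drop R5: Carlisle, Lincoln uncovered — not redundant.
Drop R7: the rest still cover every city — redundant.
1 redundant: R7.

1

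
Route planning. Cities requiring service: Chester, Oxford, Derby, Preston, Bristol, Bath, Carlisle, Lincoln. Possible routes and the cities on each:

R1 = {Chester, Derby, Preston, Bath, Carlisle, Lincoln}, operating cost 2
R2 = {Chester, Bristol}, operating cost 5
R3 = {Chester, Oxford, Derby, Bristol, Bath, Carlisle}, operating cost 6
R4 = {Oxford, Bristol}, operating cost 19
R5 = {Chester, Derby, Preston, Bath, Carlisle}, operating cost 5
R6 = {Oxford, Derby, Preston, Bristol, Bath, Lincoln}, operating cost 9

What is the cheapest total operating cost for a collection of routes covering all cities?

R1, R3 cover every city at operating cost 2 + 6 = 8.
Any cover uses at least 2 routes; among all covering selections none totals below 8.

8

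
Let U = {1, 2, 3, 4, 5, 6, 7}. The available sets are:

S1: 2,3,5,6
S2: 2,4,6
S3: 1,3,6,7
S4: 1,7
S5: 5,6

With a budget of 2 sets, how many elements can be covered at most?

6

Choosing S1, S3 covers {1, 2, 3, 5, 6, 7} — 6 elements.
No choice of 2 sets does better; here 4 is left uncovered.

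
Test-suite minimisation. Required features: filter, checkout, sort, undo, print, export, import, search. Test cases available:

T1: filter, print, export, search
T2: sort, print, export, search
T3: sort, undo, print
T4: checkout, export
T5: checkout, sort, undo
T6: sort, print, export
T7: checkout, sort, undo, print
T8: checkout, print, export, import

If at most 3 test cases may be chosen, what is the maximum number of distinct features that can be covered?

Choosing T1, T3, T8 covers {filter, checkout, sort, undo, print, export, import, search} — 8 features.
That is all 8 features.

8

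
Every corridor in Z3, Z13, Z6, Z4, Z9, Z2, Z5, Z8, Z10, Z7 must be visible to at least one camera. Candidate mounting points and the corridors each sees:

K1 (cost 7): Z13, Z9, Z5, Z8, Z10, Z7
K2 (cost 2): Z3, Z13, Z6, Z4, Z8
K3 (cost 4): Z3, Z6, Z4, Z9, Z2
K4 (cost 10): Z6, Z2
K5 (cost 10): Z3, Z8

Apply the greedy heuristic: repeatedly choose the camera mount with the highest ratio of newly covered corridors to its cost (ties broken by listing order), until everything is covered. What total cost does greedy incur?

13

Pick 1: K2 adds 5 new (Z3, Z13, Z6, Z4, Z8) at cost 2 (ratio 5/2).
Pick 2: K1 adds 4 new (Z9, Z5, Z10, Z7) at cost 7 (ratio 4/7).
Pick 3: K3 adds 1 new (Z2) at cost 4 (ratio 1/4).
Greedy total cost: 2 + 7 + 4 = 13. (The true optimum is 11, so greedy overshoots here.)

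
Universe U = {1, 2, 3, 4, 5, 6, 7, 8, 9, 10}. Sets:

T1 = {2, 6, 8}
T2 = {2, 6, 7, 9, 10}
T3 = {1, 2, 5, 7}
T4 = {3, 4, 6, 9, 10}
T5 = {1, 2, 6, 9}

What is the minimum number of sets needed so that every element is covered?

3

T1, T3, T4 together cover {1, 2, 3, 4, 5, 6, 7, 8, 9, 10} — every element.
No 2 of the 5 sets cover everything (all 10 pairs fall short), so 3 is minimum.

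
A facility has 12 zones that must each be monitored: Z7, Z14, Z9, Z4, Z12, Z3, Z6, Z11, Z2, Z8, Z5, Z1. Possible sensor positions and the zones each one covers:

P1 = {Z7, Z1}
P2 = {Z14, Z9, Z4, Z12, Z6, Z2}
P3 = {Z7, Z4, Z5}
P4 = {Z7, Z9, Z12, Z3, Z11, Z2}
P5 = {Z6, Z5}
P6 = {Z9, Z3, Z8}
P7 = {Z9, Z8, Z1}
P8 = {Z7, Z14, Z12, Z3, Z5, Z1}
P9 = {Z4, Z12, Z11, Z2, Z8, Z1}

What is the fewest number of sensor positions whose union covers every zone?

P2, P8, P9 together cover {Z7, Z14, Z9, Z4, Z12, Z3, Z6, Z11, Z2, Z8, Z5, Z1} — every zone.
No 2 of the 9 sensor positions cover everything (all 36 pairs fall short), so 3 is minimum.

3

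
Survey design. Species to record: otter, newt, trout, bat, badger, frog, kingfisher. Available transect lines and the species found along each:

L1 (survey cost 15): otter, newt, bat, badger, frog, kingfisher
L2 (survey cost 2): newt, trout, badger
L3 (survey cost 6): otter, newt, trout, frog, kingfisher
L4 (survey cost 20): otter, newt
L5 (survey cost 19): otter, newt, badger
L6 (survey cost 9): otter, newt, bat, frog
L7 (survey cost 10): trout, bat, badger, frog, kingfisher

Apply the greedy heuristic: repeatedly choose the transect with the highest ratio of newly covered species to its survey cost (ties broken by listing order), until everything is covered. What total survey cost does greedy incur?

Pick 1: L2 adds 3 new (newt, trout, badger) at survey cost 2 (ratio 3/2).
Pick 2: L3 adds 3 new (otter, frog, kingfisher) at survey cost 6 (ratio 3/6).
Pick 3: L6 adds 1 new (bat) at survey cost 9 (ratio 1/9).
Greedy total survey cost: 2 + 6 + 9 = 17. (The true optimum is 16, so greedy overshoots here.)

17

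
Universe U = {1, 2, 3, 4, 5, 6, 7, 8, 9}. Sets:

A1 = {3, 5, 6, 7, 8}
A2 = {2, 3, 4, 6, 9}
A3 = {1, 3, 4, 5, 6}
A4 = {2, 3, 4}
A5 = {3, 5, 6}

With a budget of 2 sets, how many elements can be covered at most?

Choosing A1, A2 covers {2, 3, 4, 5, 6, 7, 8, 9} — 8 elements.
No choice of 2 sets does better; here 1 is left uncovered.

8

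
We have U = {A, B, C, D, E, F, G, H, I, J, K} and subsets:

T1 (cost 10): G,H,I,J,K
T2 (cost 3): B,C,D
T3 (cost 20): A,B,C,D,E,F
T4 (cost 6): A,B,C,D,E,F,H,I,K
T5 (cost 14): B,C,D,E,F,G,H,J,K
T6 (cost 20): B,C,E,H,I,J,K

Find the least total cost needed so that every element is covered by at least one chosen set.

16

T1, T4 cover every element at cost 10 + 6 = 16.
Any cover uses at least 2 sets; among all covering selections none totals below 16.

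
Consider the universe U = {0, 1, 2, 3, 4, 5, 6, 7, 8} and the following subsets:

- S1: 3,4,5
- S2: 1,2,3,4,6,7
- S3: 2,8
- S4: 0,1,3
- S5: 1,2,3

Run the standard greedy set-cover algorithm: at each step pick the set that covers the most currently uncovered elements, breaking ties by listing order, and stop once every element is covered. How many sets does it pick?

4

Pick 1: S2 covers 6 new elements (1, 2, 3, 4, 6, 7).
Pick 2: S1 covers 1 new elements (5).
Pick 3: S3 covers 1 new elements (8).
Pick 4: S4 covers 1 new elements (0).
Greedy uses 4 sets.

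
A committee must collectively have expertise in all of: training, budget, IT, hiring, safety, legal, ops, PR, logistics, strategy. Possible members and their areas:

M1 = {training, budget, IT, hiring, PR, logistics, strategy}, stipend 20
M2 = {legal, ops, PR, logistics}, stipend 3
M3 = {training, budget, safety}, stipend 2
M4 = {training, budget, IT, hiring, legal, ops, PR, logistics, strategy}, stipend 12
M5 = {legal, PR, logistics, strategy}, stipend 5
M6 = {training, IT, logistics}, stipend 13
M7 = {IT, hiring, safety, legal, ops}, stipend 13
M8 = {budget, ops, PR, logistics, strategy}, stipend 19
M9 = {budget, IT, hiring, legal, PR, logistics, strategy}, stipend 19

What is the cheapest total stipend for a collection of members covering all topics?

M3, M4 cover every topic at stipend 2 + 12 = 14.
Any cover uses at least 2 members; among all covering selections none totals below 14.
Greedy by coverage-per-stipend would pick M3, M2, M4 for 17 — worse than the optimum 14.

14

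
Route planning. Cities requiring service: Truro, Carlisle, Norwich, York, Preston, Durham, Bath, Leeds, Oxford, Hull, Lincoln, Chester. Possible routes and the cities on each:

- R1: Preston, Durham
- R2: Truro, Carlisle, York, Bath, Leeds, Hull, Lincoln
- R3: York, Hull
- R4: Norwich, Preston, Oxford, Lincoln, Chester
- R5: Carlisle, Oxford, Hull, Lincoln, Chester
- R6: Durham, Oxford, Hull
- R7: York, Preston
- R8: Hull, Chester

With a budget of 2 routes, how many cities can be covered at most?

Choosing R2, R4 covers {Truro, Carlisle, Norwich, York, Preston, Bath, Leeds, Oxford, Hull, Lincoln, Chester} — 11 cities.
No choice of 2 routes does better; here Durham is left uncovered.

11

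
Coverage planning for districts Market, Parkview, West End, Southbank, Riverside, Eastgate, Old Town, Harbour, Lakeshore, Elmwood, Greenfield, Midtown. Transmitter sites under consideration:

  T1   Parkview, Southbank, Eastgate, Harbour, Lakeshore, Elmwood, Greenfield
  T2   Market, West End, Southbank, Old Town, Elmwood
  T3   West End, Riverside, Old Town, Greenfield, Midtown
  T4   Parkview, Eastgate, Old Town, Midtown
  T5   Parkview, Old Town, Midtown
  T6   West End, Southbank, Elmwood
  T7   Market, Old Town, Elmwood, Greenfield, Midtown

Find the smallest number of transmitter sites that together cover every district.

3

T1, T2, T3 together cover {Market, Parkview, West End, Southbank, Riverside, Eastgate, Old Town, Harbour, Lakeshore, Elmwood, Greenfield, Midtown} — every district.
No 2 of the 7 transmitter sites cover everything (all 21 pairs fall short), so 3 is minimum.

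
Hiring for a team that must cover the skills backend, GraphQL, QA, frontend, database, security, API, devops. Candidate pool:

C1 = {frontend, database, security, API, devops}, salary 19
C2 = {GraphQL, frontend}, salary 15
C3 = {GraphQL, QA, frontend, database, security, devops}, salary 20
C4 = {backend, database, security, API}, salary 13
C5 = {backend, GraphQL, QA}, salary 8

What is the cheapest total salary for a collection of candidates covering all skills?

C1, C5 cover every skill at salary 19 + 8 = 27.
Any cover uses at least 2 candidates; among all covering selections none totals below 27.

27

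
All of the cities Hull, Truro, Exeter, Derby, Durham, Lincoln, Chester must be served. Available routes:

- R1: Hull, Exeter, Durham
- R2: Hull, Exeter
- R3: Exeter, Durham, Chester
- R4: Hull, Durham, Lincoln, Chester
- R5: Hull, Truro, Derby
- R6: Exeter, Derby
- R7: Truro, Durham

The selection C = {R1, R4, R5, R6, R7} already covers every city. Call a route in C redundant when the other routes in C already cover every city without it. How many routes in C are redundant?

4

Drop R1: the rest still cover every city — redundant.
Drop R4: Lincoln, Chester uncovered — not redundant.
Drop R5: the rest still cover every city — redundant.
Drop R6: the rest still cover every city — redundant.
Drop R7: the rest still cover every city — redundant.
4 redundant: R1, R5, R6, R7.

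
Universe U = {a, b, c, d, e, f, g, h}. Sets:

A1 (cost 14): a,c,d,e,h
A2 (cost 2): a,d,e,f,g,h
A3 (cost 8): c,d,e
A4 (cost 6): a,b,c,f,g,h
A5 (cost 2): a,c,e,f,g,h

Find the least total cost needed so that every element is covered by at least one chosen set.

8

A2, A4 cover every element at cost 2 + 6 = 8.
Any cover uses at least 2 sets; among all covering selections none totals below 8.
Greedy by coverage-per-cost would pick A2, A5, A4 for 10 — worse than the optimum 8.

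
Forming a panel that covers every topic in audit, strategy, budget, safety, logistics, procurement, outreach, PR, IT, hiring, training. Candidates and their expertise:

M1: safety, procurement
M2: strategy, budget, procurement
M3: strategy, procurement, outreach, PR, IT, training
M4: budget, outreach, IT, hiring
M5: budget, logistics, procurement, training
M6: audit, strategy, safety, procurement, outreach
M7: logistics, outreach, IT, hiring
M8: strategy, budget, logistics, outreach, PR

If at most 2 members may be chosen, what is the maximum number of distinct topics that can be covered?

8

Choosing M3, M4 covers {strategy, budget, procurement, outreach, PR, IT, hiring, training} — 8 topics.
No choice of 2 members does better; here audit, safety, logistics are left uncovered.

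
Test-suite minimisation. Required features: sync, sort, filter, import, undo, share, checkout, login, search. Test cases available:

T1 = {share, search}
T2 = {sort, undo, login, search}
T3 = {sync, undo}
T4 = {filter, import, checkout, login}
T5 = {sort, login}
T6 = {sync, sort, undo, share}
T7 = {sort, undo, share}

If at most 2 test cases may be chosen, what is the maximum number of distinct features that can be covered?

8

Choosing T4, T6 covers {sync, sort, filter, import, undo, share, checkout, login} — 8 features.
No choice of 2 test cases does better; here search is left uncovered.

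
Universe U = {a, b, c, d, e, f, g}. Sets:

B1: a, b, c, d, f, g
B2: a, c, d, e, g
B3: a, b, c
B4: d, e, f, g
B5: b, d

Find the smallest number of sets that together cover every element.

B1, B2 together cover {a, b, c, d, e, f, g} — every element.
No single set contains all 7 elements, so 2 is optimal.

2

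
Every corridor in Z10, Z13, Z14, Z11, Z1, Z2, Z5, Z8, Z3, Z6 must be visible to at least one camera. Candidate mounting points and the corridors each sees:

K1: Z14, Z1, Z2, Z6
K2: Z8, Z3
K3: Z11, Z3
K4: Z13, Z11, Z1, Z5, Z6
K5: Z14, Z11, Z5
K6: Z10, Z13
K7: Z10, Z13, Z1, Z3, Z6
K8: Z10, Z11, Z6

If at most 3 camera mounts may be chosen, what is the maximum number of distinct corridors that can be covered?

9

Choosing K1, K2, K4 covers {Z13, Z14, Z11, Z1, Z2, Z5, Z8, Z3, Z6} — 9 corridors.
No choice of 3 camera mounts does better; here Z10 is left uncovered.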